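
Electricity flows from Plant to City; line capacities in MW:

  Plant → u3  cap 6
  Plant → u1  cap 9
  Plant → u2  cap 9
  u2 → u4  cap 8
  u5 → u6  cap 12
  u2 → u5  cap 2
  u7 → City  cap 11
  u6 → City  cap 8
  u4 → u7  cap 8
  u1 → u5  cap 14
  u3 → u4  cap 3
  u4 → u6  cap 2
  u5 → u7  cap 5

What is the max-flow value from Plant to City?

19

Augment Plant→u1→u5→u6→City: bottleneck 8, flow now 8.
Augment Plant→u1→u5→u7→City: bottleneck 1, flow now 9.
Augment Plant→u2→u4→u7→City: bottleneck 8, flow now 17.
Augment Plant→u2→u5→u7→City: bottleneck 1, flow now 18.
Augment Plant→u3→u4→u2→u5→u7→City: bottleneck 1, flow now 19. (uses reverse residual edge)
No augmenting path remains; maximum flow = 19.
In the residual graph, reachable from Plant: {Plant, u1, u2, u3, u4, u5, u6, u7}.
Min-cut edges: u6→City (8), u7→City (11); capacity 8 + 11 = 19.
This cut is saturated, so no flow can exceed 19.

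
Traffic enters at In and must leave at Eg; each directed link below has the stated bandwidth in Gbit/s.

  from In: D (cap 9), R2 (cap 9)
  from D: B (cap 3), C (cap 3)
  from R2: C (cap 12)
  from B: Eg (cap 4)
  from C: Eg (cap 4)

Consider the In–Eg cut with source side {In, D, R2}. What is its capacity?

18

Edges leaving {In, D, R2}: D→B (3), D→C (3), R2→C (12).
Cut capacity = 3 + 3 + 12 = 18.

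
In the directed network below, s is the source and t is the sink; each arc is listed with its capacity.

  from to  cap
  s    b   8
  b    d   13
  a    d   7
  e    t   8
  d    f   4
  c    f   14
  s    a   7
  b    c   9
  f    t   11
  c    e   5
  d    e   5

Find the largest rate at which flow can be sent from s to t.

15

Augment s→a→d→e→t: bottleneck 5, flow now 5.
Augment s→a→d→f→t: bottleneck 2, flow now 7.
Augment s→b→c→e→t: bottleneck 3, flow now 10.
Augment s→b→c→f→t: bottleneck 5, flow now 15.
No augmenting path remains; maximum flow = 15.
In the residual graph, reachable from s: {s}.
Min-cut edges: s→a (7), s→b (8); capacity 7 + 8 = 15.
This cut is saturated, so no flow can exceed 15.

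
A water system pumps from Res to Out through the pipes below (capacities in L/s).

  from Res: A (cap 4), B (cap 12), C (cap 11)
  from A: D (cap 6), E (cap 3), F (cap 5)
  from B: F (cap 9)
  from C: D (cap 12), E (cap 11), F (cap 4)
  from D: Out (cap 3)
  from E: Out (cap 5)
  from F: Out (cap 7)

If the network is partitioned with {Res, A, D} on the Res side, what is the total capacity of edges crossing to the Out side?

34

Edges leaving {Res, A, D}: Res→B (12), Res→C (11), A→E (3), A→F (5), D→Out (3).
Cut capacity = 12 + 11 + 3 + 5 + 3 = 34.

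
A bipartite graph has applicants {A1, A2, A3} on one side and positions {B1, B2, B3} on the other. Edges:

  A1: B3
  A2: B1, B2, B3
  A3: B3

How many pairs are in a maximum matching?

Unit-capacity flow: source→left, listed edges, right→sink; max matching = max flow.
Augmenting path A1→B3 (+1); matched 1.
Augmenting path A2→B1 (+1); matched 2.
No augmenting path remains; maximum matching = 2.
König certificate: {A2, B3} is a vertex cover of size 2 (every listed pair touches it), so no matching can be larger.

2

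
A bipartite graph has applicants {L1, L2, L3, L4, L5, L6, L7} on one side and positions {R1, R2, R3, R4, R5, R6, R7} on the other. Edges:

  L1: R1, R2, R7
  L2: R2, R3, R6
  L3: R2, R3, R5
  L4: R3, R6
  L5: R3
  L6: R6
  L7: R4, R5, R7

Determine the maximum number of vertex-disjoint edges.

6

Unit-capacity flow: source→left, listed edges, right→sink; max matching = max flow.
Augmenting path L1→R1 (+1); matched 1.
Augmenting path L2→R2 (+1); matched 2.
Augmenting path L3→R3 (+1); matched 3.
Augmenting path L4→R6 (+1); matched 4.
Augmenting path L7→R4 (+1); matched 5.
Augmenting path L5→R3→L3→R5 (+1); matched 6.
No augmenting path remains; maximum matching = 6.
König certificate: {L1, L2, L3, L7, R3, R6} is a vertex cover of size 6 (every listed pair touches it), so no matching can be larger.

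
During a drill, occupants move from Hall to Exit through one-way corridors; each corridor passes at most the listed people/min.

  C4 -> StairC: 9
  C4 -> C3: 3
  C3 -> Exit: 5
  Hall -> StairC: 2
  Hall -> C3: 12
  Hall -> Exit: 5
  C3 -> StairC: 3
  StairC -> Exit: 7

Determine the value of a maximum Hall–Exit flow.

Augment Hall→Exit: bottleneck 5, flow now 5.
Augment Hall→C3→Exit: bottleneck 5, flow now 10.
Augment Hall→StairC→Exit: bottleneck 2, flow now 12.
Augment Hall→C3→StairC→Exit: bottleneck 3, flow now 15.
No augmenting path remains; maximum flow = 15.
In the residual graph, reachable from Hall: {Hall, C3}.
Min-cut edges: Hall→StairC (2), Hall→Exit (5), C3→StairC (3), C3→Exit (5); capacity 2 + 5 + 3 + 5 = 15.
This cut is saturated, so no flow can exceed 15.

15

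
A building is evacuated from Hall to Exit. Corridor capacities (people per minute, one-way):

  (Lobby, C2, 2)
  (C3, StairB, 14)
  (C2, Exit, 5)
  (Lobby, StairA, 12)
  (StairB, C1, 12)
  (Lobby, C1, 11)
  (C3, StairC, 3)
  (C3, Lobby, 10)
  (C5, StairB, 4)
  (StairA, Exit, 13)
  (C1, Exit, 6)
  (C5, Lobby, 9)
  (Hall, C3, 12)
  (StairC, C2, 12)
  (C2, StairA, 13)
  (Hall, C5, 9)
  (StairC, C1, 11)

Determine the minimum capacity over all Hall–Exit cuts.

21

Augment Hall→C3→StairB→C1→Exit: bottleneck 6, flow now 6.
Augment Hall→C3→Lobby→C2→Exit: bottleneck 2, flow now 8.
Augment Hall→C3→Lobby→StairA→Exit: bottleneck 4, flow now 12.
Augment Hall→C5→Lobby→StairA→Exit: bottleneck 8, flow now 20.
Augment Hall→C5→StairB→C3→StairC→C2→Exit: bottleneck 1, flow now 21. (uses reverse residual edge)
No augmenting path remains; maximum flow = 21.
By max-flow min-cut, the minimum cut capacity equals the max flow.
In the residual graph, reachable from Hall: {Hall}.
Min-cut edges: Hall→C3 (12), Hall→C5 (9); capacity 12 + 9 = 21.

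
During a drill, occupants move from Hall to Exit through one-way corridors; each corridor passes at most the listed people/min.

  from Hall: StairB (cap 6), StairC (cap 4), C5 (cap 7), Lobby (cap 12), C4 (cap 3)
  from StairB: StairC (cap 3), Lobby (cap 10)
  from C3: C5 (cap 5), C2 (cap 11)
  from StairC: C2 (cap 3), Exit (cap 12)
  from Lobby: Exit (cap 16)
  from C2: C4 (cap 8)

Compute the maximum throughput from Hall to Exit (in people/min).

Augment Hall→StairC→Exit: bottleneck 4, flow now 4.
Augment Hall→Lobby→Exit: bottleneck 12, flow now 16.
Augment Hall→StairB→StairC→Exit: bottleneck 3, flow now 19.
Augment Hall→StairB→Lobby→Exit: bottleneck 3, flow now 22.
No augmenting path remains; maximum flow = 22.
In the residual graph, reachable from Hall: {Hall, C5, C4}.
Min-cut edges: Hall→StairB (6), Hall→StairC (4), Hall→Lobby (12); capacity 6 + 4 + 12 = 22.
This cut is saturated, so no flow can exceed 22.

22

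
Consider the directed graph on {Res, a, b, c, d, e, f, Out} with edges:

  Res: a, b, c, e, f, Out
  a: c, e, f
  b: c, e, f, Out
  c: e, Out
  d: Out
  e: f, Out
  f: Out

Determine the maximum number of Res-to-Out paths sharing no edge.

5

Assign every edge capacity 1; by Menger, the answer equals the max flow.
Path Res→Out (+1); total 1.
Path Res→b→Out (+1); total 2.
Path Res→c→Out (+1); total 3.
Path Res→e→Out (+1); total 4.
Path Res→f→Out (+1); total 5.
No residual Res→Out path; max flow = 5.
Certifying cut of size 5: {Res→Out, Res→b, c→Out, e→Out, f→Out}.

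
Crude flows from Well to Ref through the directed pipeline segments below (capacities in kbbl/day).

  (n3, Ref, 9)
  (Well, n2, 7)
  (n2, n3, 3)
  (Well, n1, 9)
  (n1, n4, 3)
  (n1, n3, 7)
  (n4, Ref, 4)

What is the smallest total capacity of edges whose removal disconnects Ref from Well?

12

Augment Well→n1→n3→Ref: bottleneck 7, flow now 7.
Augment Well→n1→n4→Ref: bottleneck 2, flow now 9.
Augment Well→n2→n3→Ref: bottleneck 2, flow now 11.
Augment Well→n2→n3→n1→n4→Ref: bottleneck 1, flow now 12. (uses reverse residual edge)
No augmenting path remains; maximum flow = 12.
By max-flow min-cut, the minimum cut capacity equals the max flow.
In the residual graph, reachable from Well: {Well, n2}.
Min-cut edges: Well→n1 (9), n2→n3 (3); capacity 9 + 3 = 12.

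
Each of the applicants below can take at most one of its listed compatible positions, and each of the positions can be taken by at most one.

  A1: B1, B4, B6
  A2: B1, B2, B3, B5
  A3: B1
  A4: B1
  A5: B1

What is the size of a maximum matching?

3

Unit-capacity flow: source→left, listed edges, right→sink; max matching = max flow.
Augmenting path A1→B1 (+1); matched 1.
Augmenting path A2→B2 (+1); matched 2.
Augmenting path A3→B1→A1→B4 (+1); matched 3.
No augmenting path remains; maximum matching = 3.
König certificate: {A1, A2, B1} is a vertex cover of size 3 (every listed pair touches it), so no matching can be larger.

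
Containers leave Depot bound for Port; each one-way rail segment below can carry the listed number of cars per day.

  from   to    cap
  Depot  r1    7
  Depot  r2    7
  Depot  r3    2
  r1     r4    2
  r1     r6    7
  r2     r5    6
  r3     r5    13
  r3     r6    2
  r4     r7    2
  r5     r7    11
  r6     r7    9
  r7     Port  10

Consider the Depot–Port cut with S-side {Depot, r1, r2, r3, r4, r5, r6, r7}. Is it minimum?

Given cut capacity: 10 = 10.
Augment Depot→r1→r4→r7→Port: bottleneck 2, flow now 2.
Augment Depot→r1→r6→r7→Port: bottleneck 5, flow now 7.
Augment Depot→r2→r5→r7→Port: bottleneck 3, flow now 10.
No augmenting path remains; maximum flow = 10.
Cut capacity 10 equals the max flow, so it is a minimum cut.

Yes — it is a minimum cut (capacity 10).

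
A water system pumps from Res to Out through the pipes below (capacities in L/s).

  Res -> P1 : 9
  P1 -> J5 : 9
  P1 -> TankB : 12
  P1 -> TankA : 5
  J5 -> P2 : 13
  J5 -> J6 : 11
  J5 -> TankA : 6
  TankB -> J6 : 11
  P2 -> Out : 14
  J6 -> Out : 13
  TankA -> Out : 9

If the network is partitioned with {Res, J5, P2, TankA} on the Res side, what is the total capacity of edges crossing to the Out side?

Edges leaving {Res, J5, P2, TankA}: Res→P1 (9), J5→J6 (11), P2→Out (14), TankA→Out (9).
Cut capacity = 9 + 11 + 14 + 9 = 43.

43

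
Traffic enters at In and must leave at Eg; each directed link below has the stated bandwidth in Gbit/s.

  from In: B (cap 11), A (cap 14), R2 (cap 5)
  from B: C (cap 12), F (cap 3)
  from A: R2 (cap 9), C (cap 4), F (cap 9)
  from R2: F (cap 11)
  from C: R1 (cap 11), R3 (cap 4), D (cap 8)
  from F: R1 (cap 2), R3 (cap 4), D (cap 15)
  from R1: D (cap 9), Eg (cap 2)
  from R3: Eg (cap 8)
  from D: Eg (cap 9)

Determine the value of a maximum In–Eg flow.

19

Augment In→B→C→R1→Eg: bottleneck 2, flow now 2.
Augment In→B→C→R3→Eg: bottleneck 4, flow now 6.
Augment In→B→C→D→Eg: bottleneck 5, flow now 11.
Augment In→A→C→D→Eg: bottleneck 3, flow now 14.
Augment In→A→F→R3→Eg: bottleneck 4, flow now 18.
Augment In→A→F→D→Eg: bottleneck 1, flow now 19.
No augmenting path remains; maximum flow = 19.
In the residual graph, reachable from In: {In, B, A, R2, C, F, R1, D}.
Min-cut edges: C→R3 (4), F→R3 (4), R1→Eg (2), D→Eg (9); capacity 4 + 4 + 2 + 9 = 19.
This cut is saturated, so no flow can exceed 19.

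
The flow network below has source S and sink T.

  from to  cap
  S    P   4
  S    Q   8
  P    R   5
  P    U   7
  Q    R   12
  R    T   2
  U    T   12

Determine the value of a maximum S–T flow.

Augment S→P→R→T: bottleneck 2, flow now 2.
Augment S→P→U→T: bottleneck 2, flow now 4.
Augment S→Q→R→P→U→T: bottleneck 2, flow now 6. (uses reverse residual edge)
No augmenting path remains; maximum flow = 6.
In the residual graph, reachable from S: {S, Q, R}.
Min-cut edges: S→P (4), R→T (2); capacity 4 + 2 = 6.
This cut is saturated, so no flow can exceed 6.

6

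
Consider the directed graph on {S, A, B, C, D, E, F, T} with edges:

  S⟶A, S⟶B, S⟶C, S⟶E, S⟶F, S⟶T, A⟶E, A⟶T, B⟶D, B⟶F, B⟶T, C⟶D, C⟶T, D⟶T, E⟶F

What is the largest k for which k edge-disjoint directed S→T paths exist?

Assign every edge capacity 1; by Menger, the answer equals the max flow.
Path S→T (+1); total 1.
Path S→A→T (+1); total 2.
Path S→B→T (+1); total 3.
Path S→C→T (+1); total 4.
No residual S→T path; max flow = 4.
Certifying cut of size 4: {S→A, S→B, S→C, S→T}.

4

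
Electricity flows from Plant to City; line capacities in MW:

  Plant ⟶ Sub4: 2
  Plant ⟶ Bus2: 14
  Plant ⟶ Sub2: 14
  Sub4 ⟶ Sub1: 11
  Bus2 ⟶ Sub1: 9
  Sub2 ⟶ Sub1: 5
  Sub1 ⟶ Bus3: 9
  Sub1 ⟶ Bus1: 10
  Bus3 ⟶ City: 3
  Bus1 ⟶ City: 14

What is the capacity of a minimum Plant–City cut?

13

Augment Plant→Sub4→Sub1→Bus3→City: bottleneck 2, flow now 2.
Augment Plant→Bus2→Sub1→Bus3→City: bottleneck 1, flow now 3.
Augment Plant→Bus2→Sub1→Bus1→City: bottleneck 8, flow now 11.
Augment Plant→Sub2→Sub1→Bus1→City: bottleneck 2, flow now 13.
No augmenting path remains; maximum flow = 13.
By max-flow min-cut, the minimum cut capacity equals the max flow.
In the residual graph, reachable from Plant: {Plant, Sub4, Bus2, Sub2, Sub1, Bus3}.
Min-cut edges: Sub1→Bus1 (10), Bus3→City (3); capacity 10 + 3 = 13.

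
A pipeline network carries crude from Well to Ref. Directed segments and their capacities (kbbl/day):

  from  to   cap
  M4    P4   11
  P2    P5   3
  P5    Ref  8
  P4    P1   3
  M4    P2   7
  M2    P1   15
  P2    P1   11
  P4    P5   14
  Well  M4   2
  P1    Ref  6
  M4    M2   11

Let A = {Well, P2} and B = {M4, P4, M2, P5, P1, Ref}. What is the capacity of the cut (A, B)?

16

Edges leaving {Well, P2}: Well→M4 (2), P2→P5 (3), P2→P1 (11).
Cut capacity = 2 + 3 + 11 = 16.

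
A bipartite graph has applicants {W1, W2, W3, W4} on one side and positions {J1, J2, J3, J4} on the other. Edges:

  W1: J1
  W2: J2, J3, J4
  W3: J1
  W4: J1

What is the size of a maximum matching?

2

Unit-capacity flow: source→left, listed edges, right→sink; max matching = max flow.
Augmenting path W1→J1 (+1); matched 1.
Augmenting path W2→J2 (+1); matched 2.
No augmenting path remains; maximum matching = 2.
König certificate: {W2, J1} is a vertex cover of size 2 (every listed pair touches it), so no matching can be larger.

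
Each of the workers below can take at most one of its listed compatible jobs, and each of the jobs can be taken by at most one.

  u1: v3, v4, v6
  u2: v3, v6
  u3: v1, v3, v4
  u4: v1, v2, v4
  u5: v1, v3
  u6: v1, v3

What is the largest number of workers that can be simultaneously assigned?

Unit-capacity flow: source→left, listed edges, right→sink; max matching = max flow.
Augmenting path u1→v3 (+1); matched 1.
Augmenting path u2→v6 (+1); matched 2.
Augmenting path u3→v1 (+1); matched 3.
Augmenting path u4→v2 (+1); matched 4.
Augmenting path u5→v1→u3→v4 (+1); matched 5.
No augmenting path remains; maximum matching = 5.
König certificate: {u4, v1, v3, v4, v6} is a vertex cover of size 5 (every listed pair touches it), so no matching can be larger.

5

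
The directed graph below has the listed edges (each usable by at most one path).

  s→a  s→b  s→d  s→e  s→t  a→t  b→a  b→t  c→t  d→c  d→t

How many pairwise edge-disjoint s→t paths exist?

4

Assign every edge capacity 1; by Menger, the answer equals the max flow.
Path s→t (+1); total 1.
Path s→a→t (+1); total 2.
Path s→b→t (+1); total 3.
Path s→d→t (+1); total 4.
No residual s→t path; max flow = 4.
Certifying cut of size 4: {s→a, s→b, s→d, s→t}.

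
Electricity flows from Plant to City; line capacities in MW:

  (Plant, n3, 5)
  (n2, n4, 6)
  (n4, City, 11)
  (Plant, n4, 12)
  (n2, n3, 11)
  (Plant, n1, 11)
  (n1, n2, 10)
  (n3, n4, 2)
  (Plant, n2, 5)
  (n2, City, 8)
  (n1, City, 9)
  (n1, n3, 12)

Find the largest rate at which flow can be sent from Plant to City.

27

Augment Plant→n1→City: bottleneck 9, flow now 9.
Augment Plant→n2→City: bottleneck 5, flow now 14.
Augment Plant→n4→City: bottleneck 11, flow now 25.
Augment Plant→n1→n2→City: bottleneck 2, flow now 27.
No augmenting path remains; maximum flow = 27.
In the residual graph, reachable from Plant: {Plant, n3, n4}.
Min-cut edges: Plant→n1 (11), Plant→n2 (5), n4→City (11); capacity 11 + 5 + 11 = 27.
This cut is saturated, so no flow can exceed 27.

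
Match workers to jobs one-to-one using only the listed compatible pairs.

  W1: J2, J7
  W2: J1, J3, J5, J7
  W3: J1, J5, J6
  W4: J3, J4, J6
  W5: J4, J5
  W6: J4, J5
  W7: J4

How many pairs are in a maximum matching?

6

Unit-capacity flow: source→left, listed edges, right→sink; max matching = max flow.
Augmenting path W1→J2 (+1); matched 1.
Augmenting path W2→J1 (+1); matched 2.
Augmenting path W3→J5 (+1); matched 3.
Augmenting path W4→J3 (+1); matched 4.
Augmenting path W5→J4 (+1); matched 5.
Augmenting path W6→J5→W3→J6 (+1); matched 6.
No augmenting path remains; maximum matching = 6.
König certificate: {W1, W2, W3, W4, J4, J5} is a vertex cover of size 6 (every listed pair touches it), so no matching can be larger.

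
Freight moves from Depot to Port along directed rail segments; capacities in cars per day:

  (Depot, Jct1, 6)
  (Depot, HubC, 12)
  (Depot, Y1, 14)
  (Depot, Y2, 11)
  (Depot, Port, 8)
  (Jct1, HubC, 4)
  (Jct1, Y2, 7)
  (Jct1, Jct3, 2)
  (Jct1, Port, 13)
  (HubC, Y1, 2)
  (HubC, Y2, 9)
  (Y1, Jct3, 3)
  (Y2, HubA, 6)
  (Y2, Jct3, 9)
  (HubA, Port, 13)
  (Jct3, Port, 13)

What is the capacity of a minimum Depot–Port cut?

Augment Depot→Port: bottleneck 8, flow now 8.
Augment Depot→Jct1→Port: bottleneck 6, flow now 14.
Augment Depot→Y1→Jct3→Port: bottleneck 3, flow now 17.
Augment Depot→Y2→HubA→Port: bottleneck 6, flow now 23.
Augment Depot→Y2→Jct3→Port: bottleneck 5, flow now 28.
Augment Depot→HubC→Y2→Jct3→Port: bottleneck 4, flow now 32.
No augmenting path remains; maximum flow = 32.
By max-flow min-cut, the minimum cut capacity equals the max flow.
In the residual graph, reachable from Depot: {Depot, HubC, Y1, Y2}.
Min-cut edges: Depot→Jct1 (6), Depot→Port (8), Y1→Jct3 (3), Y2→HubA (6), Y2→Jct3 (9); capacity 6 + 8 + 3 + 6 + 9 = 32.

32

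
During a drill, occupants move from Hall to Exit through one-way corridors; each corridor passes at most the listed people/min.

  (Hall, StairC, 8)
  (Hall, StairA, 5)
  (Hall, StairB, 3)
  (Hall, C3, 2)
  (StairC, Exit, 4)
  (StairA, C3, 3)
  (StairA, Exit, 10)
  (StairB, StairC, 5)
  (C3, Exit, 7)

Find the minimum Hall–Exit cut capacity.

11

Augment Hall→StairC→Exit: bottleneck 4, flow now 4.
Augment Hall→StairA→Exit: bottleneck 5, flow now 9.
Augment Hall→C3→Exit: bottleneck 2, flow now 11.
No augmenting path remains; maximum flow = 11.
By max-flow min-cut, the minimum cut capacity equals the max flow.
In the residual graph, reachable from Hall: {Hall, StairC, StairB}.
Min-cut edges: Hall→StairA (5), Hall→C3 (2), StairC→Exit (4); capacity 5 + 2 + 4 = 11.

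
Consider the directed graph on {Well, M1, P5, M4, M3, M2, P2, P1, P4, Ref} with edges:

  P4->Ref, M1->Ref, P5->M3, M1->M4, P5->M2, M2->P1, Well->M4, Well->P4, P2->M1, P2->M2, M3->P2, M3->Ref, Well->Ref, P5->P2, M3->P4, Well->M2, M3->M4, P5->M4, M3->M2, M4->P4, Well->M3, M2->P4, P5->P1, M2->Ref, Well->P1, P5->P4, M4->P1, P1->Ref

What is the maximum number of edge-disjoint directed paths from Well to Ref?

5

Assign every edge capacity 1; by Menger, the answer equals the max flow.
Path Well→Ref (+1); total 1.
Path Well→M3→Ref (+1); total 2.
Path Well→M2→Ref (+1); total 3.
Path Well→P1→Ref (+1); total 4.
Path Well→P4→Ref (+1); total 5.
No residual Well→Ref path; max flow = 5.
Certifying cut of size 5: {P1→Ref, P4→Ref, Well→M2, Well→M3, Well→Ref}.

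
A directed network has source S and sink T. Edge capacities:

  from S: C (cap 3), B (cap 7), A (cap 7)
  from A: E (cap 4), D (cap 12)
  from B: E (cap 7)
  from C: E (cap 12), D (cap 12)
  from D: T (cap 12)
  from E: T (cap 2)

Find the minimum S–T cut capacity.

12

Augment S→A→D→T: bottleneck 7, flow now 7.
Augment S→B→E→T: bottleneck 2, flow now 9.
Augment S→C→D→T: bottleneck 3, flow now 12.
No augmenting path remains; maximum flow = 12.
By max-flow min-cut, the minimum cut capacity equals the max flow.
In the residual graph, reachable from S: {S, B, E}.
Min-cut edges: S→A (7), S→C (3), E→T (2); capacity 7 + 3 + 2 = 12.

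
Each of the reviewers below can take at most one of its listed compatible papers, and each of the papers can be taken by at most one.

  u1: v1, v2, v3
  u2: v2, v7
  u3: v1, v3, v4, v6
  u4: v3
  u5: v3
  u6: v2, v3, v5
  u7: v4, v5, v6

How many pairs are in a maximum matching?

Unit-capacity flow: source→left, listed edges, right→sink; max matching = max flow.
Augmenting path u1→v1 (+1); matched 1.
Augmenting path u2→v2 (+1); matched 2.
Augmenting path u3→v3 (+1); matched 3.
Augmenting path u6→v5 (+1); matched 4.
Augmenting path u7→v4 (+1); matched 5.
Augmenting path u4→v3→u3→v6 (+1); matched 6.
No augmenting path remains; maximum matching = 6.
König certificate: {u1, u2, u3, u6, u7, v3} is a vertex cover of size 6 (every listed pair touches it), so no matching can be larger.

6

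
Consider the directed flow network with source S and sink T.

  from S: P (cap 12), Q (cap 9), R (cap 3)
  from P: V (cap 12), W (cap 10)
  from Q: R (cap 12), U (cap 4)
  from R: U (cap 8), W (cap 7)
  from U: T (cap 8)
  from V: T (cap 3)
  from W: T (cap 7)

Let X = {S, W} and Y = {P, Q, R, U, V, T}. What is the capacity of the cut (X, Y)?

31

Edges leaving {S, W}: S→P (12), S→Q (9), S→R (3), W→T (7).
Cut capacity = 12 + 9 + 3 + 7 = 31.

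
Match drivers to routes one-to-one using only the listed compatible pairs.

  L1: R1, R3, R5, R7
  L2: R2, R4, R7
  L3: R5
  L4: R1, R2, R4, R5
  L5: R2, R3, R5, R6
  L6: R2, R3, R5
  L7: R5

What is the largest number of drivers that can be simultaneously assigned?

6

Unit-capacity flow: source→left, listed edges, right→sink; max matching = max flow.
Augmenting path L1→R1 (+1); matched 1.
Augmenting path L2→R2 (+1); matched 2.
Augmenting path L3→R5 (+1); matched 3.
Augmenting path L4→R4 (+1); matched 4.
Augmenting path L5→R3 (+1); matched 5.
Augmenting path L6→R2→L2→R7 (+1); matched 6.
No augmenting path remains; maximum matching = 6.
König certificate: {L1, L2, L4, L5, L6, R5} is a vertex cover of size 6 (every listed pair touches it), so no matching can be larger.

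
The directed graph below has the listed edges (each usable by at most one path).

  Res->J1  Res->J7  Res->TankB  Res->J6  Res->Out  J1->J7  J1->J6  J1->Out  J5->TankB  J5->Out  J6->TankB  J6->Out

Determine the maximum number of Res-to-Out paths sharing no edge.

Assign every edge capacity 1; by Menger, the answer equals the max flow.
Path Res→Out (+1); total 1.
Path Res→J1→Out (+1); total 2.
Path Res→J6→Out (+1); total 3.
No residual Res→Out path; max flow = 3.
Certifying cut of size 3: {Res→J1, Res→J6, Res→Out}.

3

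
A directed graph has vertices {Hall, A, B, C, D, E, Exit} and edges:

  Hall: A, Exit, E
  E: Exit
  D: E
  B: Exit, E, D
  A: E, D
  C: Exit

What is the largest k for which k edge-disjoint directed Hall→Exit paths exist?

2

Assign every edge capacity 1; by Menger, the answer equals the max flow.
Path Hall→Exit (+1); total 1.
Path Hall→E→Exit (+1); total 2.
No residual Hall→Exit path; max flow = 2.
Certifying cut of size 2: {E→Exit, Hall→Exit}.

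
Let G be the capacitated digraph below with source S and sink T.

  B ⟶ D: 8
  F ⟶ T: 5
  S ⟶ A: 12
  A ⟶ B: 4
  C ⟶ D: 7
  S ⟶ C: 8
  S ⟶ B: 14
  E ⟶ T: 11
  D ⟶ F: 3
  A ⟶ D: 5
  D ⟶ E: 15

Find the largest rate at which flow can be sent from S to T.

Augment S→A→D→E→T: bottleneck 5, flow now 5.
Augment S→B→D→E→T: bottleneck 6, flow now 11.
Augment S→B→D→F→T: bottleneck 2, flow now 13.
Augment S→C→D→F→T: bottleneck 1, flow now 14.
No augmenting path remains; maximum flow = 14.
In the residual graph, reachable from S: {S, A, B, C, D, E}.
Min-cut edges: D→F (3), E→T (11); capacity 3 + 11 = 14.
This cut is saturated, so no flow can exceed 14.

14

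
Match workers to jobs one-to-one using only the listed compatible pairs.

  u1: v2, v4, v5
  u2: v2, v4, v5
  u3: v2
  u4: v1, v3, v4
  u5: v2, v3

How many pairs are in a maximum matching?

Unit-capacity flow: source→left, listed edges, right→sink; max matching = max flow.
Augmenting path u1→v2 (+1); matched 1.
Augmenting path u2→v4 (+1); matched 2.
Augmenting path u4→v1 (+1); matched 3.
Augmenting path u5→v3 (+1); matched 4.
Augmenting path u3→v2→u1→v5 (+1); matched 5.
No augmenting path remains; maximum matching = 5.
König certificate: {u1, u2, u3, u4, u5} is a vertex cover of size 5 (every listed pair touches it), so no matching can be larger.

5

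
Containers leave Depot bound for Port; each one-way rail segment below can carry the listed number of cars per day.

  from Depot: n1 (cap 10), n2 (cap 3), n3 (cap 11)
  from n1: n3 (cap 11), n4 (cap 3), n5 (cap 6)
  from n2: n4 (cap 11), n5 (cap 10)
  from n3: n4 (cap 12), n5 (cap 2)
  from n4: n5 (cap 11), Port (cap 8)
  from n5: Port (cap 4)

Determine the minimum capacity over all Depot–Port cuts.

Augment Depot→n1→n4→Port: bottleneck 3, flow now 3.
Augment Depot→n1→n5→Port: bottleneck 4, flow now 7.
Augment Depot→n2→n4→Port: bottleneck 3, flow now 10.
Augment Depot→n3→n4→Port: bottleneck 2, flow now 12.
No augmenting path remains; maximum flow = 12.
By max-flow min-cut, the minimum cut capacity equals the max flow.
In the residual graph, reachable from Depot: {Depot, n1, n2, n3, n4, n5}.
Min-cut edges: n4→Port (8), n5→Port (4); capacity 8 + 4 = 12.

12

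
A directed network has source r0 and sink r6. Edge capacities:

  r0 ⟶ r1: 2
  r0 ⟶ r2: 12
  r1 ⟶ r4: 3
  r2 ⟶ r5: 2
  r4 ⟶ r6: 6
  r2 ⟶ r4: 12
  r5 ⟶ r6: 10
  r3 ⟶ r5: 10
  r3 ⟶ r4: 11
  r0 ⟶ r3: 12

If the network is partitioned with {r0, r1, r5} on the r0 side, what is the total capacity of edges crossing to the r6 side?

Edges leaving {r0, r1, r5}: r0→r2 (12), r0→r3 (12), r1→r4 (3), r5→r6 (10).
Cut capacity = 12 + 12 + 3 + 10 = 37.

37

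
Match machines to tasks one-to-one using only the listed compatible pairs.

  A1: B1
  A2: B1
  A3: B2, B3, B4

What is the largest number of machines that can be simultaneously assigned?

2

Unit-capacity flow: source→left, listed edges, right→sink; max matching = max flow.
Augmenting path A1→B1 (+1); matched 1.
Augmenting path A3→B2 (+1); matched 2.
No augmenting path remains; maximum matching = 2.
König certificate: {A3, B1} is a vertex cover of size 2 (every listed pair touches it), so no matching can be larger.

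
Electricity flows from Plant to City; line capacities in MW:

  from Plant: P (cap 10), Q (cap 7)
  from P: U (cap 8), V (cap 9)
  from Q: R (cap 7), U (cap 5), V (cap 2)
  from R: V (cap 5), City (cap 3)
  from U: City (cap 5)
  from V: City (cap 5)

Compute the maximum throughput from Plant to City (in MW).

13

Augment Plant→P→U→City: bottleneck 5, flow now 5.
Augment Plant→P→V→City: bottleneck 5, flow now 10.
Augment Plant→Q→R→City: bottleneck 3, flow now 13.
No augmenting path remains; maximum flow = 13.
In the residual graph, reachable from Plant: {Plant, P, Q, R, U, V}.
Min-cut edges: R→City (3), U→City (5), V→City (5); capacity 3 + 5 + 5 = 13.
This cut is saturated, so no flow can exceed 13.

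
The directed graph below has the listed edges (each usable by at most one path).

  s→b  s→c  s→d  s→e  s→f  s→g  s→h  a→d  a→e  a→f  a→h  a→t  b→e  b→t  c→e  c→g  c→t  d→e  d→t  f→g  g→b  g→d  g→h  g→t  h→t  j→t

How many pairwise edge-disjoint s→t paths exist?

Assign every edge capacity 1; by Menger, the answer equals the max flow.
Path s→b→t (+1); total 1.
Path s→c→t (+1); total 2.
Path s→d→t (+1); total 3.
Path s→g→t (+1); total 4.
Path s→h→t (+1); total 5.
No residual s→t path; max flow = 5.
Certifying cut of size 5: {b→t, d→t, g→t, h→t, s→c}.

5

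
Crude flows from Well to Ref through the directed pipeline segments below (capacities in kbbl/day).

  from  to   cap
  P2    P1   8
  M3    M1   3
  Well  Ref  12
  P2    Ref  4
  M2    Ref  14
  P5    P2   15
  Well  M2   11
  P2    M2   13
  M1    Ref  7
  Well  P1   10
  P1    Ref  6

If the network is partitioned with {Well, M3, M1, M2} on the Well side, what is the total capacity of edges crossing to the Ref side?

Edges leaving {Well, M3, M1, M2}: Well→P1 (10), Well→Ref (12), M1→Ref (7), M2→Ref (14).
Cut capacity = 10 + 12 + 7 + 14 = 43.

43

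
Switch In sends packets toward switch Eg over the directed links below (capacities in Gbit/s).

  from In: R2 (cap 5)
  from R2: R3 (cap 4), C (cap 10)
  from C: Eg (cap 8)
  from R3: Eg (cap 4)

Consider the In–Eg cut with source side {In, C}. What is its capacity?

Edges leaving {In, C}: In→R2 (5), C→Eg (8).
Cut capacity = 5 + 8 = 13.

13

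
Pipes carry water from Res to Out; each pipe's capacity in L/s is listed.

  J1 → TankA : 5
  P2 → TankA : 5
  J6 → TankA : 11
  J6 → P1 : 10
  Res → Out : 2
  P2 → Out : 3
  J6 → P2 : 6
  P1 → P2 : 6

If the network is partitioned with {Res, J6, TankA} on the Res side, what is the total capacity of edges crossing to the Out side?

Edges leaving {Res, J6, TankA}: Res→Out (2), J6→P2 (6), J6→P1 (10).
Cut capacity = 2 + 6 + 10 = 18.

18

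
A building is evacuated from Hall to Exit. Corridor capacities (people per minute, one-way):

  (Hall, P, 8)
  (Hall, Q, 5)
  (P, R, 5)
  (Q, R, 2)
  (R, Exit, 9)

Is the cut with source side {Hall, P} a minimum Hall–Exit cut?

Given cut capacity: 5 + 5 = 10.
Augment Hall→P→R→Exit: bottleneck 5, flow now 5.
Augment Hall→Q→R→Exit: bottleneck 2, flow now 7.
No augmenting path remains; maximum flow = 7.
In the residual graph, reachable from Hall: {Hall, P, Q}.
Min-cut edges: P→R (5), Q→R (2); capacity 5 + 2 = 7.
Cut capacity 10 exceeds the max flow 7, so it is not minimum.

No — its capacity is 10, but the minimum cut has capacity 7.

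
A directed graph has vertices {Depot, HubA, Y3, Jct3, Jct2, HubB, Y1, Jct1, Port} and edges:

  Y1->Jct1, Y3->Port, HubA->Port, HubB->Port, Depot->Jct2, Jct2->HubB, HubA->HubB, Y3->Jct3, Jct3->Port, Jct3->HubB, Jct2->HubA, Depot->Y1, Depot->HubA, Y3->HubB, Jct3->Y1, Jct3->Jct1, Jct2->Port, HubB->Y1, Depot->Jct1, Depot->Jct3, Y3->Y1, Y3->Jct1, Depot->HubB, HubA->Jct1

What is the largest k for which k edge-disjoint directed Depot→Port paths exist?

Assign every edge capacity 1; by Menger, the answer equals the max flow.
Path Depot→HubA→Port (+1); total 1.
Path Depot→Jct3→Port (+1); total 2.
Path Depot→Jct2→Port (+1); total 3.
Path Depot→HubB→Port (+1); total 4.
No residual Depot→Port path; max flow = 4.
Certifying cut of size 4: {Depot→HubA, Depot→HubB, Depot→Jct2, Depot→Jct3}.

4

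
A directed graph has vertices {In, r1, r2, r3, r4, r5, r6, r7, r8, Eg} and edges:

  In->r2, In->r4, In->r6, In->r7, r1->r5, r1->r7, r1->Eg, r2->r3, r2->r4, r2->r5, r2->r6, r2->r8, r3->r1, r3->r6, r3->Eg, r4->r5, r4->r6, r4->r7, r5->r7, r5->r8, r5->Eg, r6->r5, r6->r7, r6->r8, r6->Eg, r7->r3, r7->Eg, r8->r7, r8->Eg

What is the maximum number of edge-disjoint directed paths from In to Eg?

Assign every edge capacity 1; by Menger, the answer equals the max flow.
Path In→r6→Eg (+1); total 1.
Path In→r7→Eg (+1); total 2.
Path In→r2→r3→Eg (+1); total 3.
Path In→r4→r5→Eg (+1); total 4.
No residual In→Eg path; max flow = 4.
Certifying cut of size 4: {In→r2, In→r4, In→r6, In→r7}.

4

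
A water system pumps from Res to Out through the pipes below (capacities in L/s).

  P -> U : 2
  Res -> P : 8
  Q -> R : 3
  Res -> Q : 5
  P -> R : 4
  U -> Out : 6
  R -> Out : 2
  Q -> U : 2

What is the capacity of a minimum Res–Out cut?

6

Augment Res→P→R→Out: bottleneck 2, flow now 2.
Augment Res→P→U→Out: bottleneck 2, flow now 4.
Augment Res→Q→U→Out: bottleneck 2, flow now 6.
No augmenting path remains; maximum flow = 6.
By max-flow min-cut, the minimum cut capacity equals the max flow.
In the residual graph, reachable from Res: {Res, P, Q, R}.
Min-cut edges: P→U (2), Q→U (2), R→Out (2); capacity 2 + 2 + 2 = 6.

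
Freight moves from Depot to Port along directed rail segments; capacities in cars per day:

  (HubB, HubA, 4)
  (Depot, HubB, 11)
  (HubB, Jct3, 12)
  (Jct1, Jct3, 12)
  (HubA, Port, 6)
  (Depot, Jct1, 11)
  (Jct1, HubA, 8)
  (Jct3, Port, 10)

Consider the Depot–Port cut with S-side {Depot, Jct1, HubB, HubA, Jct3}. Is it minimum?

Yes — it is a minimum cut (capacity 16).

Given cut capacity: 6 + 10 = 16.
Augment Depot→Jct1→HubA→Port: bottleneck 6, flow now 6.
Augment Depot→Jct1→Jct3→Port: bottleneck 5, flow now 11.
Augment Depot→HubB→Jct3→Port: bottleneck 5, flow now 16.
No augmenting path remains; maximum flow = 16.
Cut capacity 16 equals the max flow, so it is a minimum cut.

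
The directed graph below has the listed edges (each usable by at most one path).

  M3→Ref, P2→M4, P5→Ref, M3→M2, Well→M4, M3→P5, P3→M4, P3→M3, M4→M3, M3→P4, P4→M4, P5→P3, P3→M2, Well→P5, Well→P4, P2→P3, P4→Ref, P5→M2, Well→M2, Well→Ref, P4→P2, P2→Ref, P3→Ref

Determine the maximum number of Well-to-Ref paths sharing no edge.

4

Assign every edge capacity 1; by Menger, the answer equals the max flow.
Path Well→Ref (+1); total 1.
Path Well→P4→Ref (+1); total 2.
Path Well→P5→Ref (+1); total 3.
Path Well→M4→M3→Ref (+1); total 4.
No residual Well→Ref path; max flow = 4.
Certifying cut of size 4: {Well→M4, Well→P4, Well→P5, Well→Ref}.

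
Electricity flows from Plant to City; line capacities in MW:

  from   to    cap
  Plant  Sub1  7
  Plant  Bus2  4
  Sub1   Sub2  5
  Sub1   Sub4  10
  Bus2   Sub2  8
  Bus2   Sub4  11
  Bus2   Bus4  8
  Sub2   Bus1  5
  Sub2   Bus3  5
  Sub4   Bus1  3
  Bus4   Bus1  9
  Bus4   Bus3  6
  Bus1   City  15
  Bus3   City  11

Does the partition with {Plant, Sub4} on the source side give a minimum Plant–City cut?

Given cut capacity: 7 + 4 + 3 = 14.
Augment Plant→Sub1→Sub2→Bus1→City: bottleneck 5, flow now 5.
Augment Plant→Sub1→Sub4→Bus1→City: bottleneck 2, flow now 7.
Augment Plant→Bus2→Sub2→Bus3→City: bottleneck 4, flow now 11.
No augmenting path remains; maximum flow = 11.
In the residual graph, reachable from Plant: {Plant}.
Min-cut edges: Plant→Sub1 (7), Plant→Bus2 (4); capacity 7 + 4 = 11.
Cut capacity 14 exceeds the max flow 11, so it is not minimum.

No — its capacity is 14, but the minimum cut has capacity 11.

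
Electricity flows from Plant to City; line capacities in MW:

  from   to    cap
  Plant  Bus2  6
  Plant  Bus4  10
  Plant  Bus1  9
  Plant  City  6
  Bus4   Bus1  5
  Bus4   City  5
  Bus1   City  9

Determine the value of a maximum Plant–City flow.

Augment Plant→City: bottleneck 6, flow now 6.
Augment Plant→Bus4→City: bottleneck 5, flow now 11.
Augment Plant→Bus1→City: bottleneck 9, flow now 20.
No augmenting path remains; maximum flow = 20.
In the residual graph, reachable from Plant: {Plant, Bus2, Bus4, Bus1}.
Min-cut edges: Plant→City (6), Bus4→City (5), Bus1→City (9); capacity 6 + 5 + 9 = 20.
This cut is saturated, so no flow can exceed 20.

20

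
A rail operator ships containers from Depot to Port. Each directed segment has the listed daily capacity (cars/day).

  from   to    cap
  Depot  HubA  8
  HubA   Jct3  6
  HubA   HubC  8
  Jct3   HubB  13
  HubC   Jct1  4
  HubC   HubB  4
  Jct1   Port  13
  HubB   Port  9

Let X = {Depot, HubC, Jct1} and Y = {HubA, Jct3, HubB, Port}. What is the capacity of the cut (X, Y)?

25

Edges leaving {Depot, HubC, Jct1}: Depot→HubA (8), HubC→HubB (4), Jct1→Port (13).
Cut capacity = 8 + 4 + 13 = 25.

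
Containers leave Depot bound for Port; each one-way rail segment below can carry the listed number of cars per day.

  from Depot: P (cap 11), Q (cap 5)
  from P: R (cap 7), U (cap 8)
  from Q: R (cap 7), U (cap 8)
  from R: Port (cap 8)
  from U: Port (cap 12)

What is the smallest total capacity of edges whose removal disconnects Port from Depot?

Augment Depot→P→R→Port: bottleneck 7, flow now 7.
Augment Depot→P→U→Port: bottleneck 4, flow now 11.
Augment Depot→Q→R→Port: bottleneck 1, flow now 12.
Augment Depot→Q→U→Port: bottleneck 4, flow now 16.
No augmenting path remains; maximum flow = 16.
By max-flow min-cut, the minimum cut capacity equals the max flow.
In the residual graph, reachable from Depot: {Depot}.
Min-cut edges: Depot→P (11), Depot→Q (5); capacity 11 + 5 = 16.

16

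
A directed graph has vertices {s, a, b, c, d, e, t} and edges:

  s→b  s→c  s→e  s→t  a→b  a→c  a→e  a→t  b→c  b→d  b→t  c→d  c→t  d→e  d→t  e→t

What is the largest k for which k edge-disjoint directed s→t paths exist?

Assign every edge capacity 1; by Menger, the answer equals the max flow.
Path s→t (+1); total 1.
Path s→b→t (+1); total 2.
Path s→c→t (+1); total 3.
Path s→e→t (+1); total 4.
No residual s→t path; max flow = 4.
Certifying cut of size 4: {s→b, s→c, s→e, s→t}.

4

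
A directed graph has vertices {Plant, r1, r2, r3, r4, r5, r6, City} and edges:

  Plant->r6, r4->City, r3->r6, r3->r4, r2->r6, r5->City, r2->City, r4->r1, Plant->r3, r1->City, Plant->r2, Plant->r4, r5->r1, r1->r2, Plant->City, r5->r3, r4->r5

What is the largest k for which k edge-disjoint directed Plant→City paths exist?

Assign every edge capacity 1; by Menger, the answer equals the max flow.
Path Plant→City (+1); total 1.
Path Plant→r2→City (+1); total 2.
Path Plant→r4→City (+1); total 3.
Path Plant→r3→r4→r1→City (+1); total 4.
No residual Plant→City path; max flow = 4.
Certifying cut of size 4: {Plant→City, Plant→r2, Plant→r3, Plant→r4}.

4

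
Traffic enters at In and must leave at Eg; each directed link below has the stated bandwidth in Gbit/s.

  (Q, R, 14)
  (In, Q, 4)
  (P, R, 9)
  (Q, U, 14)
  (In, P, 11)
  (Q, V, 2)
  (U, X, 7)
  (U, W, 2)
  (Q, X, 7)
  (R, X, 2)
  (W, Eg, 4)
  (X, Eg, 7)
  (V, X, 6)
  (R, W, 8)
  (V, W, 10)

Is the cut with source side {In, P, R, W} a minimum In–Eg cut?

Given cut capacity: 4 + 2 + 4 = 10.
Augment In→Q→X→Eg: bottleneck 4, flow now 4.
Augment In→P→R→W→Eg: bottleneck 4, flow now 8.
Augment In→P→R→X→Eg: bottleneck 2, flow now 10.
No augmenting path remains; maximum flow = 10.
Cut capacity 10 equals the max flow, so it is a minimum cut.

Yes — it is a minimum cut (capacity 10).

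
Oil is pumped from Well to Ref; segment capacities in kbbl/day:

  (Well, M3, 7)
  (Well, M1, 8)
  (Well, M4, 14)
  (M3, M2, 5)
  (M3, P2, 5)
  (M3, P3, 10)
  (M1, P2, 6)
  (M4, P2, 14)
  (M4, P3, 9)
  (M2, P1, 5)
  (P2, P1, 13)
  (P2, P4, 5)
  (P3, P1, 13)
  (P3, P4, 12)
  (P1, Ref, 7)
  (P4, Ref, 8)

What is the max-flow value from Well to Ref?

Augment Well→M3→M2→P1→Ref: bottleneck 5, flow now 5.
Augment Well→M3→P2→P1→Ref: bottleneck 2, flow now 7.
Augment Well→M1→P2→P4→Ref: bottleneck 5, flow now 12.
Augment Well→M4→P3→P4→Ref: bottleneck 3, flow now 15.
No augmenting path remains; maximum flow = 15.
In the residual graph, reachable from Well: {Well, M3, M1, M4, M2, P2, P3, P1, P4}.
Min-cut edges: P1→Ref (7), P4→Ref (8); capacity 7 + 8 = 15.
This cut is saturated, so no flow can exceed 15.

15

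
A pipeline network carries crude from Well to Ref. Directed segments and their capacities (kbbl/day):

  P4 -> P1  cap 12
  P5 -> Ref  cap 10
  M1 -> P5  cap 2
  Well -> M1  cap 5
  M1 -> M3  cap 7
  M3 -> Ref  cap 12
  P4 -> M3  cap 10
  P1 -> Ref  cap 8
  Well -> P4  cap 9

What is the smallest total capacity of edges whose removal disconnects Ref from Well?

14

Augment Well→P4→P1→Ref: bottleneck 8, flow now 8.
Augment Well→P4→M3→Ref: bottleneck 1, flow now 9.
Augment Well→M1→P5→Ref: bottleneck 2, flow now 11.
Augment Well→M1→M3→Ref: bottleneck 3, flow now 14.
No augmenting path remains; maximum flow = 14.
By max-flow min-cut, the minimum cut capacity equals the max flow.
In the residual graph, reachable from Well: {Well}.
Min-cut edges: Well→P4 (9), Well→M1 (5); capacity 9 + 5 = 14.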